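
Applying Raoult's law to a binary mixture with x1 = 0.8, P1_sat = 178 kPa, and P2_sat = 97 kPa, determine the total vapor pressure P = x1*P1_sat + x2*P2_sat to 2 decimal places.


P = x1*P1_sat + x2*P2_sat
x2 = 1 - x1 = 1 - 0.8 = 0.2
P = 0.8*178 + 0.2*97
P = 142.4 + 19.4
P = 161.80 kPa


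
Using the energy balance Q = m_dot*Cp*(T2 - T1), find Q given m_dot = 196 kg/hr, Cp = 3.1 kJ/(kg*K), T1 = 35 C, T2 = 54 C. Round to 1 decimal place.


Q = m_dot * Cp * (T2 - T1)
Q = 196 * 3.1 * (54 - 35)
Q = 196 * 3.1 * 19
Q = 11544.4 kJ/hr


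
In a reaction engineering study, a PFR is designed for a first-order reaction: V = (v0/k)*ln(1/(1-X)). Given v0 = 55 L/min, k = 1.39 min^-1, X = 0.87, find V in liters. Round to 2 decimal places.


V = (v0/k) * ln(1/(1-X))
V = (55/1.39) * ln(1/(1-0.87))
V = 39.568345 * ln(7.692308)
V = 39.568345 * 2.040221
V = 80.73 L


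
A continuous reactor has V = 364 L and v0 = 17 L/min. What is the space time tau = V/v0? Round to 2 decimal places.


tau = V / v0
tau = 364 / 17
tau = 21.41 min


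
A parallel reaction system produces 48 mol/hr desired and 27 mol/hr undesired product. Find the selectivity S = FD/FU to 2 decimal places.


S = desired product rate / undesired product rate
S = 48 / 27
S = 1.78


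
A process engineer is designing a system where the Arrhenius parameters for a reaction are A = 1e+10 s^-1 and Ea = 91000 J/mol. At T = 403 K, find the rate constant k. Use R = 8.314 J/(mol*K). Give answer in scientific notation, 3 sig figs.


k = A * exp(-Ea/(R*T))
k = 1e+10 * exp(-91000 / (8.314 * 403))
k = 1e+10 * exp(-27.159785)
k = 1.60e-02


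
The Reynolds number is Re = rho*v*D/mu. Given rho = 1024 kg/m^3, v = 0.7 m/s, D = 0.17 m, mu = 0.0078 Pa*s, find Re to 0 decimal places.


Re = rho * v * D / mu
Re = 1024 * 0.7 * 0.17 / 0.0078
Re = 121.856 / 0.0078
Re = 15623


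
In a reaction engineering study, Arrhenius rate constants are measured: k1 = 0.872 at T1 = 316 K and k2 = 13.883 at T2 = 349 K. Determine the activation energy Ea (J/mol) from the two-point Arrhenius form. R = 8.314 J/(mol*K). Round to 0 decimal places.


Ea = R * ln(k2/k1) / (1/T1 - 1/T2)
ln(k2/k1) = ln(13.883/0.872) = 2.7676309
1/T1 - 1/T2 = 1/316 - 1/349 = 0.000299227449
Ea = 8.314 * 2.7676309 / 0.000299227449
Ea = 76898 J/mol


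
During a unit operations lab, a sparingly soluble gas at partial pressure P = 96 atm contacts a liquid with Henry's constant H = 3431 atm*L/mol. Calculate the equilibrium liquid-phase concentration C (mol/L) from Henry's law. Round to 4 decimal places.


C = P / H
C = 96 / 3431
C = 0.0280 mol/L


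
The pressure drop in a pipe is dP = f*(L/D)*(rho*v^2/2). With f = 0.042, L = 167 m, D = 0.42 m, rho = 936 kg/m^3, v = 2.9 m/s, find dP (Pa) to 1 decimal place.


dP = f * (L/D) * (rho*v^2/2)
dP = 0.042 * (167/0.42) * (936*2.9^2/2)
L/D = 397.61904762
rho*v^2/2 = 936*8.41/2 = 3935.88
dP = 0.042 * 397.61904762 * 3935.88
dP = 65729.2 Pa


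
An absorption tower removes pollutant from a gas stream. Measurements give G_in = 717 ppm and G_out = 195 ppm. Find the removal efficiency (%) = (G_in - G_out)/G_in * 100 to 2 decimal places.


Efficiency = (G_in - G_out) / G_in * 100%
Efficiency = (717 - 195) / 717 * 100
Efficiency = 522 / 717 * 100
Efficiency = 72.80%


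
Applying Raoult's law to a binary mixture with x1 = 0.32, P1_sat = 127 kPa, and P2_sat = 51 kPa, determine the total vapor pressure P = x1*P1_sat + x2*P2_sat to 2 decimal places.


P = x1*P1_sat + x2*P2_sat
x2 = 1 - x1 = 1 - 0.32 = 0.68
P = 0.32*127 + 0.68*51
P = 40.64 + 34.68
P = 75.32 kPa


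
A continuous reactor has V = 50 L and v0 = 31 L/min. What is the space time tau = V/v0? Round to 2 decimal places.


tau = V / v0
tau = 50 / 31
tau = 1.61 min


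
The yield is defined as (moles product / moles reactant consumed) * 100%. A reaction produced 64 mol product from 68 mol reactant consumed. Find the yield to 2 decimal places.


Yield = (moles product / moles consumed) * 100%
Yield = (64 / 68) * 100
Yield = 0.9412 * 100
Yield = 94.12%


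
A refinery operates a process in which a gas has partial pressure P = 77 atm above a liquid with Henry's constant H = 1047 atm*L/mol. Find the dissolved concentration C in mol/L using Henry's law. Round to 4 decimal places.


C = P / H
C = 77 / 1047
C = 0.0735 mol/L


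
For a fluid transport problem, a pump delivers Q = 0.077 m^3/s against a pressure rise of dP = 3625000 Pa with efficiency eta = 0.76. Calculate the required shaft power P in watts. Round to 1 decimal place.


P = Q * dP / eta
P = 0.077 * 3625000 / 0.76
P = 279125.0 / 0.76
P = 367269.7 W


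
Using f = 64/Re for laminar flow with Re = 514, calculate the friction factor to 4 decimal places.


f = 64 / Re
f = 64 / 514
f = 0.1245


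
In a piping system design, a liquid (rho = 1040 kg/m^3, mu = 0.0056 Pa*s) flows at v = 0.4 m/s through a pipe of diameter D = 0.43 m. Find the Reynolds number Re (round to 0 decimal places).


Re = rho * v * D / mu
Re = 1040 * 0.4 * 0.43 / 0.0056
Re = 178.88 / 0.0056
Re = 31943


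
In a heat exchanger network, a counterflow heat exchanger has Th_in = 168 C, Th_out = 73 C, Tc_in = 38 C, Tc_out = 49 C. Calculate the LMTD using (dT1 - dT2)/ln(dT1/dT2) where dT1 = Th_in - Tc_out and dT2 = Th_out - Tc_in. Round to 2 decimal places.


dT1 = Th_in - Tc_out = 168 - 49 = 119
dT2 = Th_out - Tc_in = 73 - 38 = 35
LMTD = (dT1 - dT2) / ln(dT1/dT2)
LMTD = (119 - 35) / ln(119/35)
LMTD = 68.64 K


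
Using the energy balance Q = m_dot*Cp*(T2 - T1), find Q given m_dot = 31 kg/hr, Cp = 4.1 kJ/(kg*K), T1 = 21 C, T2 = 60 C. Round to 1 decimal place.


Q = m_dot * Cp * (T2 - T1)
Q = 31 * 4.1 * (60 - 21)
Q = 31 * 4.1 * 39
Q = 4956.9 kJ/hr


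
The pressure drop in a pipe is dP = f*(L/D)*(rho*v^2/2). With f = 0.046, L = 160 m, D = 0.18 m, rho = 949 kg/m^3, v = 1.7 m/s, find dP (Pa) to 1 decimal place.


dP = f * (L/D) * (rho*v^2/2)
dP = 0.046 * (160/0.18) * (949*1.7^2/2)
L/D = 888.88888889
rho*v^2/2 = 949*2.89/2 = 1371.305
dP = 0.046 * 888.88888889 * 1371.305
dP = 56071.1 Pa


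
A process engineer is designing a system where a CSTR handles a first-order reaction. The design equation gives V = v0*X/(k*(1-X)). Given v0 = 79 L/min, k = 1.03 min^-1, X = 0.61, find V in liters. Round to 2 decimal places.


V = v0 * X / (k * (1 - X))
V = 79 * 0.61 / (1.03 * (1 - 0.61))
V = 48.19 / (1.03 * 0.39)
V = 48.19 / 0.4017
V = 119.97 L


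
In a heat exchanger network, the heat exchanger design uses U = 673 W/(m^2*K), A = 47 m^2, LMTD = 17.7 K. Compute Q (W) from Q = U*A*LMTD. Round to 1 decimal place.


Q = U * A * LMTD
Q = 673 * 47 * 17.7
Q = 559868.7 W


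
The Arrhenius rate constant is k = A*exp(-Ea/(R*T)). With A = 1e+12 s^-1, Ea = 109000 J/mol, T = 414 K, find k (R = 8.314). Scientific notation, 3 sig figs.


k = A * exp(-Ea/(R*T))
k = 1e+12 * exp(-109000 / (8.314 * 414))
k = 1e+12 * exp(-31.667672)
k = 1.77e-02


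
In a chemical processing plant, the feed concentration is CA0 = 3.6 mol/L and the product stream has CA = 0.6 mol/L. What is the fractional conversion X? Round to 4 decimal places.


X = (CA0 - CA) / CA0
X = (3.6 - 0.6) / 3.6
X = 3.0 / 3.6
X = 0.8333


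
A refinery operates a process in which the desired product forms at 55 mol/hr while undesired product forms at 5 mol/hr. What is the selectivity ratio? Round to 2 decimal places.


S = desired product rate / undesired product rate
S = 55 / 5
S = 11.00


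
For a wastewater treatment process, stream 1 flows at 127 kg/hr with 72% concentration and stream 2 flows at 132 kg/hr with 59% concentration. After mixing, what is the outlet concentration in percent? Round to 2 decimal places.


Mass balance on solute: F1*x1 + F2*x2 = F3*x3
F3 = F1 + F2 = 127 + 132 = 259 kg/hr
x3 = (F1*x1 + F2*x2)/F3
x3 = (127*0.72 + 132*0.59) / 259
x3 = 65.37%


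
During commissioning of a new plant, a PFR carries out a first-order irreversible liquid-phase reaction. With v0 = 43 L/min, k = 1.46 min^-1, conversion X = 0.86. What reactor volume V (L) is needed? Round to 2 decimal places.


V = (v0/k) * ln(1/(1-X))
V = (43/1.46) * ln(1/(1-0.86))
V = 29.452055 * ln(7.142857)
V = 29.452055 * 1.966113
V = 57.91 L


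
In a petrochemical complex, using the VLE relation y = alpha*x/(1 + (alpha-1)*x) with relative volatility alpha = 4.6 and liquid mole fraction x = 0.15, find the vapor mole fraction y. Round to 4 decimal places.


y = alpha*x / (1 + (alpha-1)*x)
y = 4.6*0.15 / (1 + (4.6-1)*0.15)
y = 0.69 / (1 + 0.54)
y = 0.69 / 1.54
y = 0.4481


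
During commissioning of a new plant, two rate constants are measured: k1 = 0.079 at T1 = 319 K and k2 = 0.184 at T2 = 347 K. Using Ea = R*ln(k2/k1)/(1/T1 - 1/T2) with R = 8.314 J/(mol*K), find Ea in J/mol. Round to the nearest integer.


Ea = R * ln(k2/k1) / (1/T1 - 1/T2)
ln(k2/k1) = ln(0.184/0.079) = 0.8454879
1/T1 - 1/T2 = 1/319 - 1/347 = 0.000252951858
Ea = 8.314 * 0.8454879 / 0.000252951858
Ea = 27789 J/mol


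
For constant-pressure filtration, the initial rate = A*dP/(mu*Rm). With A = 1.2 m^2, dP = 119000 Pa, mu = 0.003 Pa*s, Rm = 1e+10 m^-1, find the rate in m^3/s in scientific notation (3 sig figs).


rate = A * dP / (mu * Rm)
rate = 1.2 * 119000 / (0.003 * 1e+10)
rate = 142800.0 / 3.000e+07
rate = 4.76e-03 m^3/s


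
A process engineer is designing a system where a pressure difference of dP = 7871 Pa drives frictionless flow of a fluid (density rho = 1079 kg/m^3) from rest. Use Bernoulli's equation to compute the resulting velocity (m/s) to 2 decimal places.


v = sqrt(2*dP/rho)
v = sqrt(2*7871/1079)
v = sqrt(14.589435)
v = 3.82 m/s


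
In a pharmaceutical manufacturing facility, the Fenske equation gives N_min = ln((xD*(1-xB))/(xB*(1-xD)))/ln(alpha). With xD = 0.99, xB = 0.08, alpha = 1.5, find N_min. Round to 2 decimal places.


N_min = ln((xD*(1-xB))/(xB*(1-xD))) / ln(alpha)
Numerator inside ln: 0.9108 / 0.0008 = 1138.5
ln(1138.5) = 7.037467
ln(alpha) = ln(1.5) = 0.405465
N_min = 7.037467 / 0.405465 = 17.36


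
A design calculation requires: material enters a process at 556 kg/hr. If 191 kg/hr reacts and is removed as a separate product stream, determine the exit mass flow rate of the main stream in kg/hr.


Steady-state mass balance on the main outlet: F_out = F_in - F_removed
F_out = 556 - 191
F_out = 365 kg/hr


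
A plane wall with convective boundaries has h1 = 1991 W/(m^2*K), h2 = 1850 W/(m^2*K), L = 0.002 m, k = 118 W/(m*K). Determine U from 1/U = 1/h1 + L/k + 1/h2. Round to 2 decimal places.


1/U = 1/h1 + L/k + 1/h2
1/U = 1/1991 + 0.002/118 + 1/1850
1/U = 0.0005022602 + 1.69492e-05 + 0.0005405405
1/U = 0.0010597499
U = 943.62 W/(m^2*K)


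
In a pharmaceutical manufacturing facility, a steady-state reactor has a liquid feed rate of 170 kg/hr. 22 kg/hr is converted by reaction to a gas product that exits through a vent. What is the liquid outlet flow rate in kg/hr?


Steady-state mass balance on the main outlet: F_out = F_in - F_removed
F_out = 170 - 22
F_out = 148 kg/hr


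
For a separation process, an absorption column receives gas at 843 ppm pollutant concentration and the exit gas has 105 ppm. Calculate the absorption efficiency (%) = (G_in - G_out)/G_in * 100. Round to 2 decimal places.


Efficiency = (G_in - G_out) / G_in * 100%
Efficiency = (843 - 105) / 843 * 100
Efficiency = 738 / 843 * 100
Efficiency = 87.54%


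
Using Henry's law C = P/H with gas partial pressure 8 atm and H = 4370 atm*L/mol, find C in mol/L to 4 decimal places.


C = P / H
C = 8 / 4370
C = 0.0018 mol/L


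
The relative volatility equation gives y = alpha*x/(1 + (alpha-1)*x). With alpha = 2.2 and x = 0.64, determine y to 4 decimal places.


y = alpha*x / (1 + (alpha-1)*x)
y = 2.2*0.64 / (1 + (2.2-1)*0.64)
y = 1.408 / (1 + 0.768)
y = 1.408 / 1.768
y = 0.7964


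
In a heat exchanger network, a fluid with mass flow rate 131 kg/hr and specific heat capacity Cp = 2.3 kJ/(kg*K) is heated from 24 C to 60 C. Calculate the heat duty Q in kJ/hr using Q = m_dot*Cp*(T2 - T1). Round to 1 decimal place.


Q = m_dot * Cp * (T2 - T1)
Q = 131 * 2.3 * (60 - 24)
Q = 131 * 2.3 * 36
Q = 10846.8 kJ/hr


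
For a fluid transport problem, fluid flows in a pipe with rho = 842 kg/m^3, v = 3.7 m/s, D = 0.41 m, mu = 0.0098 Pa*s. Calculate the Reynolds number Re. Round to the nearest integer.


Re = rho * v * D / mu
Re = 842 * 3.7 * 0.41 / 0.0098
Re = 1277.314 / 0.0098
Re = 130338


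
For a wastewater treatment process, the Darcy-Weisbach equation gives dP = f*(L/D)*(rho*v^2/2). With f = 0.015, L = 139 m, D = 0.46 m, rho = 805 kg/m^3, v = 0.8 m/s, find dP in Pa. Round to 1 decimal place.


dP = f * (L/D) * (rho*v^2/2)
dP = 0.015 * (139/0.46) * (805*0.8^2/2)
L/D = 302.17391304
rho*v^2/2 = 805*0.64/2 = 257.6
dP = 0.015 * 302.17391304 * 257.6
dP = 1167.6 Pa


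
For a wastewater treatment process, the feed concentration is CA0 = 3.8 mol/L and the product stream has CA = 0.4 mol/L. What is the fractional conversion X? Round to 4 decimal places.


X = (CA0 - CA) / CA0
X = (3.8 - 0.4) / 3.8
X = 3.4 / 3.8
X = 0.8947


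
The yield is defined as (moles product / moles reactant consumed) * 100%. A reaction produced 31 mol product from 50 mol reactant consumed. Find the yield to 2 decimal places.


Yield = (moles product / moles consumed) * 100%
Yield = (31 / 50) * 100
Yield = 0.62 * 100
Yield = 62.00%


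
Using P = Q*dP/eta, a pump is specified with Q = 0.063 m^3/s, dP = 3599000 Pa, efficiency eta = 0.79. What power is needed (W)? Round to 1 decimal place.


P = Q * dP / eta
P = 0.063 * 3599000 / 0.79
P = 226737.0 / 0.79
P = 287008.9 W


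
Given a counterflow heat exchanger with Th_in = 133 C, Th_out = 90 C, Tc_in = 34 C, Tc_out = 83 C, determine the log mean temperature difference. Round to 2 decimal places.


dT1 = Th_in - Tc_out = 133 - 83 = 50
dT2 = Th_out - Tc_in = 90 - 34 = 56
LMTD = (dT1 - dT2) / ln(dT1/dT2)
LMTD = (50 - 56) / ln(50/56)
LMTD = 52.94 K


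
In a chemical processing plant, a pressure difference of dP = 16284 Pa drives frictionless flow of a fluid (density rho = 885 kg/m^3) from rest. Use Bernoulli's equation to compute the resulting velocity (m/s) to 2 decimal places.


v = sqrt(2*dP/rho)
v = sqrt(2*16284/885)
v = sqrt(36.8)
v = 6.07 m/s


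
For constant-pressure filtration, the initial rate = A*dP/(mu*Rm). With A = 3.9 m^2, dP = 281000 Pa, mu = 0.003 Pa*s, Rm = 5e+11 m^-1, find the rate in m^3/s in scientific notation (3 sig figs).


rate = A * dP / (mu * Rm)
rate = 3.9 * 281000 / (0.003 * 5e+11)
rate = 1095900.0 / 1.500e+09
rate = 7.31e-04 m^3/s


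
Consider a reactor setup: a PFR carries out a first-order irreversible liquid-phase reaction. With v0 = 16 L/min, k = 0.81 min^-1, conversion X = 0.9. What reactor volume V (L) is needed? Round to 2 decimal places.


V = (v0/k) * ln(1/(1-X))
V = (16/0.81) * ln(1/(1-0.9))
V = 19.753086 * ln(10.0)
V = 19.753086 * 2.302585
V = 45.48 L


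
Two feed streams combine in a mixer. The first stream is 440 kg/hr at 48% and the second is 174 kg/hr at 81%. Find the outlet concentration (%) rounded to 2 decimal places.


Mass balance on solute: F1*x1 + F2*x2 = F3*x3
F3 = F1 + F2 = 440 + 174 = 614 kg/hr
x3 = (F1*x1 + F2*x2)/F3
x3 = (440*0.48 + 174*0.81) / 614
x3 = 57.35%


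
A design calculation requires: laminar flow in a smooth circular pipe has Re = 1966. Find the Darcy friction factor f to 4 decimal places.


f = 64 / Re
f = 64 / 1966
f = 0.0326


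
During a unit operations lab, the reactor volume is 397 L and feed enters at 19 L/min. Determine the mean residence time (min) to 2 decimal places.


tau = V / v0
tau = 397 / 19
tau = 20.89 min


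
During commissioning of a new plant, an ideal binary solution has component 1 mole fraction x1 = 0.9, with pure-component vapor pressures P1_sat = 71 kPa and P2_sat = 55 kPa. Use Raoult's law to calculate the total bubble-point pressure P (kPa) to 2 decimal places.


P = x1*P1_sat + x2*P2_sat
x2 = 1 - x1 = 1 - 0.9 = 0.1
P = 0.9*71 + 0.1*55
P = 63.9 + 5.5
P = 69.40 kPa


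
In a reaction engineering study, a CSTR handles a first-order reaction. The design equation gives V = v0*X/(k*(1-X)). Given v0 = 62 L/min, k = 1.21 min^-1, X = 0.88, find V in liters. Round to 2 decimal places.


V = v0 * X / (k * (1 - X))
V = 62 * 0.88 / (1.21 * (1 - 0.88))
V = 54.56 / (1.21 * 0.12)
V = 54.56 / 0.1452
V = 375.76 L


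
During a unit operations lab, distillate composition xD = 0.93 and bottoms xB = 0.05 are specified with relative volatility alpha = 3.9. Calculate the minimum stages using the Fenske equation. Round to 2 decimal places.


N_min = ln((xD*(1-xB))/(xB*(1-xD))) / ln(alpha)
Numerator inside ln: 0.8835 / 0.0035 = 252.428571
ln(252.428571) = 5.531128
ln(alpha) = ln(3.9) = 1.360977
N_min = 5.531128 / 1.360977 = 4.06


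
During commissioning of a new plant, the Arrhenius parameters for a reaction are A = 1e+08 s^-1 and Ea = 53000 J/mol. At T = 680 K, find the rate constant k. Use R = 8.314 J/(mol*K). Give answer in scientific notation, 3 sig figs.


k = A * exp(-Ea/(R*T))
k = 1e+08 * exp(-53000 / (8.314 * 680))
k = 1e+08 * exp(-9.37469)
k = 8.48e+03


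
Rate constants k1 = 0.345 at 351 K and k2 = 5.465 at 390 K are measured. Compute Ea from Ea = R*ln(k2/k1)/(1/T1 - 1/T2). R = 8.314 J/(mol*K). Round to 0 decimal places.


Ea = R * ln(k2/k1) / (1/T1 - 1/T2)
ln(k2/k1) = ln(5.465/0.345) = 2.762575
1/T1 - 1/T2 = 1/351 - 1/390 = 0.000284900285
Ea = 8.314 * 2.762575 / 0.000284900285
Ea = 80618 J/mol


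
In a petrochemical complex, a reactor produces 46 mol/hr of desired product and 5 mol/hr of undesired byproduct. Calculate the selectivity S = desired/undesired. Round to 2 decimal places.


S = desired product rate / undesired product rate
S = 46 / 5
S = 9.20


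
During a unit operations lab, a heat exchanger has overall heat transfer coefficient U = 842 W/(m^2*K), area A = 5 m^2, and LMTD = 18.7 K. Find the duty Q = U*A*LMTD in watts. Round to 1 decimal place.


Q = U * A * LMTD
Q = 842 * 5 * 18.7
Q = 78727.0 W


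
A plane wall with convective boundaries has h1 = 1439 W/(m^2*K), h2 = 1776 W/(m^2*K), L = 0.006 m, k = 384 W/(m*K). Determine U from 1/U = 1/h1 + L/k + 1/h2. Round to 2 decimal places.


1/U = 1/h1 + L/k + 1/h2
1/U = 1/1439 + 0.006/384 + 1/1776
1/U = 0.000694927 + 1.5625e-05 + 0.0005630631
1/U = 0.0012736151
U = 785.17 W/(m^2*K)


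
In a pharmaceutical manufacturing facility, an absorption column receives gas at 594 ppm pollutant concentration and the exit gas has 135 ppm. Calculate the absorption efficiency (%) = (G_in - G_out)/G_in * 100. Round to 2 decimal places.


Efficiency = (G_in - G_out) / G_in * 100%
Efficiency = (594 - 135) / 594 * 100
Efficiency = 459 / 594 * 100
Efficiency = 77.27%


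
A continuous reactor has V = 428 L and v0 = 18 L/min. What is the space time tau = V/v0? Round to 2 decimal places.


tau = V / v0
tau = 428 / 18
tau = 23.78 min


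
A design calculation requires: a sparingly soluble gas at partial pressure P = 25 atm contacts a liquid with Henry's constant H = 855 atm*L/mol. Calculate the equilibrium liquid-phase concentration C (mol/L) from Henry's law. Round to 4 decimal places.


C = P / H
C = 25 / 855
C = 0.0292 mol/L


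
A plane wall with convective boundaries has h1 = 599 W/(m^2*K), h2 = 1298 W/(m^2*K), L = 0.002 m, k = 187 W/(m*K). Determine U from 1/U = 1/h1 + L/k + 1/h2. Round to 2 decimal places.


1/U = 1/h1 + L/k + 1/h2
1/U = 1/599 + 0.002/187 + 1/1298
1/U = 0.0016694491 + 1.06952e-05 + 0.000770416
1/U = 0.0024505603
U = 408.07 W/(m^2*K)


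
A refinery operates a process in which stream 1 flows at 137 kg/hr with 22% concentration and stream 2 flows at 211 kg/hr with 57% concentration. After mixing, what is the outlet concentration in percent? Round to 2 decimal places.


Mass balance on solute: F1*x1 + F2*x2 = F3*x3
F3 = F1 + F2 = 137 + 211 = 348 kg/hr
x3 = (F1*x1 + F2*x2)/F3
x3 = (137*0.22 + 211*0.57) / 348
x3 = 43.22%


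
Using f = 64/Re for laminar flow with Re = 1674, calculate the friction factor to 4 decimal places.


f = 64 / Re
f = 64 / 1674
f = 0.0382


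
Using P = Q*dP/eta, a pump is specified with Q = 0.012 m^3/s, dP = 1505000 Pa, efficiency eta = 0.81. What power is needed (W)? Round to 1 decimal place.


P = Q * dP / eta
P = 0.012 * 1505000 / 0.81
P = 18060.0 / 0.81
P = 22296.3 W


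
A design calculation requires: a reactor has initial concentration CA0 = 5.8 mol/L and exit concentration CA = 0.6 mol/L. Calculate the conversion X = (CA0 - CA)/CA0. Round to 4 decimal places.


X = (CA0 - CA) / CA0
X = (5.8 - 0.6) / 5.8
X = 5.2 / 5.8
X = 0.8966


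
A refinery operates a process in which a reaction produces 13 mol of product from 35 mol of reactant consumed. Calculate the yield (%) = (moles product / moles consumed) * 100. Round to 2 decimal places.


Yield = (moles product / moles consumed) * 100%
Yield = (13 / 35) * 100
Yield = 0.3714 * 100
Yield = 37.14%


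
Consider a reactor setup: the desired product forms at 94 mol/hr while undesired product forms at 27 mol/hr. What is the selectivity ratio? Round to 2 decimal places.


S = desired product rate / undesired product rate
S = 94 / 27
S = 3.48


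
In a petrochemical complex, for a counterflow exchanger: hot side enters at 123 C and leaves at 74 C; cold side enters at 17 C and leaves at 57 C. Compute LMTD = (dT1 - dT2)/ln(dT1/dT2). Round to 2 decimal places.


dT1 = Th_in - Tc_out = 123 - 57 = 66
dT2 = Th_out - Tc_in = 74 - 17 = 57
LMTD = (dT1 - dT2) / ln(dT1/dT2)
LMTD = (66 - 57) / ln(66/57)
LMTD = 61.39 K


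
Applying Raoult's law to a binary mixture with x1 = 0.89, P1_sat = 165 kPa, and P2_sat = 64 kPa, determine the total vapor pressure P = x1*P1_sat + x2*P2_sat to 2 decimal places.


P = x1*P1_sat + x2*P2_sat
x2 = 1 - x1 = 1 - 0.89 = 0.11
P = 0.89*165 + 0.11*64
P = 146.85 + 7.04
P = 153.89 kPa


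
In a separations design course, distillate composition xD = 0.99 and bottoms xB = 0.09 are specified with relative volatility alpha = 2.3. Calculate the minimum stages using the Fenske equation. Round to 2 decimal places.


N_min = ln((xD*(1-xB))/(xB*(1-xD))) / ln(alpha)
Numerator inside ln: 0.9009 / 0.0009 = 1001.0
ln(1001.0) = 6.908755
ln(alpha) = ln(2.3) = 0.832909
N_min = 6.908755 / 0.832909 = 8.29


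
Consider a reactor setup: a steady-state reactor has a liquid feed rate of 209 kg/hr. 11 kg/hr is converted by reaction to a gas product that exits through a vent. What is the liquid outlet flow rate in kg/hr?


Steady-state mass balance on the main outlet: F_out = F_in - F_removed
F_out = 209 - 11
F_out = 198 kg/hr


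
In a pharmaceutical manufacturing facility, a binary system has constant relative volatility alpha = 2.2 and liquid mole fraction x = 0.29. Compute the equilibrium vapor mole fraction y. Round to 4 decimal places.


y = alpha*x / (1 + (alpha-1)*x)
y = 2.2*0.29 / (1 + (2.2-1)*0.29)
y = 0.638 / (1 + 0.348)
y = 0.638 / 1.348
y = 0.4733


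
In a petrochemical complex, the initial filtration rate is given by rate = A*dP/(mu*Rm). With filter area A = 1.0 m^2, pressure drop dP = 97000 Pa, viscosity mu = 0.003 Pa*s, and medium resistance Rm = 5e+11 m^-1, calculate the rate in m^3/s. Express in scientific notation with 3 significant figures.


rate = A * dP / (mu * Rm)
rate = 1.0 * 97000 / (0.003 * 5e+11)
rate = 97000.0 / 1.500e+09
rate = 6.47e-05 m^3/s


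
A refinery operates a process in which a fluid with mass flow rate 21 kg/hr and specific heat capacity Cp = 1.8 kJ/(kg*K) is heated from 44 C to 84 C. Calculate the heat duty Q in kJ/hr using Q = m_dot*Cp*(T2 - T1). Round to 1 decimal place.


Q = m_dot * Cp * (T2 - T1)
Q = 21 * 1.8 * (84 - 44)
Q = 21 * 1.8 * 40
Q = 1512.0 kJ/hr


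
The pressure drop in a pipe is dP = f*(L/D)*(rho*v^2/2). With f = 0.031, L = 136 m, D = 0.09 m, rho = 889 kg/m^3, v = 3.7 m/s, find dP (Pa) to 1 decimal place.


dP = f * (L/D) * (rho*v^2/2)
dP = 0.031 * (136/0.09) * (889*3.7^2/2)
L/D = 1511.11111111
rho*v^2/2 = 889*13.69/2 = 6085.205
dP = 0.031 * 1511.11111111 * 6085.205
dP = 285058.0 Pa


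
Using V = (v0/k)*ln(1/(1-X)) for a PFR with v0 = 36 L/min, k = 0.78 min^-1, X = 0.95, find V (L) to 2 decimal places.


V = (v0/k) * ln(1/(1-X))
V = (36/0.78) * ln(1/(1-0.95))
V = 46.153846 * ln(20.0)
V = 46.153846 * 2.995732
V = 138.26 L


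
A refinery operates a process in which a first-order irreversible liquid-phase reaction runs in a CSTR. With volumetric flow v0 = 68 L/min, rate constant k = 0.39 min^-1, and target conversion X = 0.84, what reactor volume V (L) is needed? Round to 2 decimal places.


V = v0 * X / (k * (1 - X))
V = 68 * 0.84 / (0.39 * (1 - 0.84))
V = 57.12 / (0.39 * 0.16)
V = 57.12 / 0.0624
V = 915.38 L


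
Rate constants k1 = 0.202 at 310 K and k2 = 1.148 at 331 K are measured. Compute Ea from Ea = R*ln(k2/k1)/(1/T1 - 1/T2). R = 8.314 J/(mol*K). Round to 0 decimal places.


Ea = R * ln(k2/k1) / (1/T1 - 1/T2)
ln(k2/k1) = ln(1.148/0.202) = 1.7375089
1/T1 - 1/T2 = 1/310 - 1/331 = 0.000204658415
Ea = 8.314 * 1.7375089 / 0.000204658415
Ea = 70584 J/mol


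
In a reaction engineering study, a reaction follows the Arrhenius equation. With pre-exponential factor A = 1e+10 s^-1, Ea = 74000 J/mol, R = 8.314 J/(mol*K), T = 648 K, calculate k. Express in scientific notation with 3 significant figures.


k = A * exp(-Ea/(R*T))
k = 1e+10 * exp(-74000 / (8.314 * 648))
k = 1e+10 * exp(-13.73557)
k = 1.08e+04


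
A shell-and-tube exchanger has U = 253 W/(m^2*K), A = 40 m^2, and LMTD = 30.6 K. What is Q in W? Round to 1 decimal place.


Q = U * A * LMTD
Q = 253 * 40 * 30.6
Q = 309672.0 W


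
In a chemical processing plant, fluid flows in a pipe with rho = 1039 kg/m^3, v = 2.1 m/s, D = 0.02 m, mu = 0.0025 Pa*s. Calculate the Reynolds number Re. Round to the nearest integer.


Re = rho * v * D / mu
Re = 1039 * 2.1 * 0.02 / 0.0025
Re = 43.638 / 0.0025
Re = 17455


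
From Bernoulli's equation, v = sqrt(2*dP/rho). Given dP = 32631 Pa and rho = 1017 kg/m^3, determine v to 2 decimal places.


v = sqrt(2*dP/rho)
v = sqrt(2*32631/1017)
v = sqrt(64.171091)
v = 8.01 m/s


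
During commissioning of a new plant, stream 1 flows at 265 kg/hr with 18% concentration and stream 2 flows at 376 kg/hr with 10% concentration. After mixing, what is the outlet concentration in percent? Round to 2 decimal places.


Mass balance on solute: F1*x1 + F2*x2 = F3*x3
F3 = F1 + F2 = 265 + 376 = 641 kg/hr
x3 = (F1*x1 + F2*x2)/F3
x3 = (265*0.18 + 376*0.1) / 641
x3 = 13.31%


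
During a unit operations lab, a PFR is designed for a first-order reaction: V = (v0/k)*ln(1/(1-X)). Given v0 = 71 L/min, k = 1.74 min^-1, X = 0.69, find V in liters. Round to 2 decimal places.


V = (v0/k) * ln(1/(1-X))
V = (71/1.74) * ln(1/(1-0.69))
V = 40.804598 * ln(3.225806)
V = 40.804598 * 1.171183
V = 47.79 L


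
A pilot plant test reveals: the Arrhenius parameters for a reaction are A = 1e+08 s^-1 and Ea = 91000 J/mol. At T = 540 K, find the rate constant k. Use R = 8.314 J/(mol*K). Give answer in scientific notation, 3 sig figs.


k = A * exp(-Ea/(R*T))
k = 1e+08 * exp(-91000 / (8.314 * 540))
k = 1e+08 * exp(-20.269247)
k = 1.57e-01


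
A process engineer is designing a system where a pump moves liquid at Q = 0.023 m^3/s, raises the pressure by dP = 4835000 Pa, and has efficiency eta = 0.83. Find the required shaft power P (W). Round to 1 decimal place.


P = Q * dP / eta
P = 0.023 * 4835000 / 0.83
P = 111205.0 / 0.83
P = 133981.9 W


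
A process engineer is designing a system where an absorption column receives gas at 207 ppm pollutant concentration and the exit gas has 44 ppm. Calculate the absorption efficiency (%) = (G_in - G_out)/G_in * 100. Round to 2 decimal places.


Efficiency = (G_in - G_out) / G_in * 100%
Efficiency = (207 - 44) / 207 * 100
Efficiency = 163 / 207 * 100
Efficiency = 78.74%


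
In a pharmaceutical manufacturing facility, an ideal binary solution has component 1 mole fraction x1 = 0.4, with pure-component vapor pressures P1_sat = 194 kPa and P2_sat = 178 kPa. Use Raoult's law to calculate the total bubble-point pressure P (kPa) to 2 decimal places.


P = x1*P1_sat + x2*P2_sat
x2 = 1 - x1 = 1 - 0.4 = 0.6
P = 0.4*194 + 0.6*178
P = 77.6 + 106.8
P = 184.40 kPa


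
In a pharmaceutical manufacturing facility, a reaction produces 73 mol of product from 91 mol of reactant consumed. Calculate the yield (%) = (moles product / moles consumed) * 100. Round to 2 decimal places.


Yield = (moles product / moles consumed) * 100%
Yield = (73 / 91) * 100
Yield = 0.8022 * 100
Yield = 80.22%


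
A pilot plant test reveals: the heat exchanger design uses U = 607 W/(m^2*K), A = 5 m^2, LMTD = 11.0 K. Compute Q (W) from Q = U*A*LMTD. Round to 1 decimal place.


Q = U * A * LMTD
Q = 607 * 5 * 11.0
Q = 33385.0 W


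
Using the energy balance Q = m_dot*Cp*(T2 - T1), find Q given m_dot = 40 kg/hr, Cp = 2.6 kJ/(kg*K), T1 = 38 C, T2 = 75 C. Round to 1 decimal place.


Q = m_dot * Cp * (T2 - T1)
Q = 40 * 2.6 * (75 - 38)
Q = 40 * 2.6 * 37
Q = 3848.0 kJ/hr


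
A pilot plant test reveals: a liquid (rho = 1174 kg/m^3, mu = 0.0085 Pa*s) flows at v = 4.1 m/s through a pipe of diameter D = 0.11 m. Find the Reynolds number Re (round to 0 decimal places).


Re = rho * v * D / mu
Re = 1174 * 4.1 * 0.11 / 0.0085
Re = 529.474 / 0.0085
Re = 62291


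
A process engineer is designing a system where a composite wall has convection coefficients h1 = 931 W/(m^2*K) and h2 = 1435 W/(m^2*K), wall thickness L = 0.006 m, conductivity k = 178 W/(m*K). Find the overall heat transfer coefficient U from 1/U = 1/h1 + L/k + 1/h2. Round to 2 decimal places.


1/U = 1/h1 + L/k + 1/h2
1/U = 1/931 + 0.006/178 + 1/1435
1/U = 0.0010741139 + 3.37079e-05 + 0.0006968641
1/U = 0.0018046859
U = 554.11 W/(m^2*K)


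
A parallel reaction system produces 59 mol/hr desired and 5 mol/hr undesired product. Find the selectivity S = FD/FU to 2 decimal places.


S = desired product rate / undesired product rate
S = 59 / 5
S = 11.80


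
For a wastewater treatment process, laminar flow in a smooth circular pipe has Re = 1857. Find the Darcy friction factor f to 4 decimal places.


f = 64 / Re
f = 64 / 1857
f = 0.0345


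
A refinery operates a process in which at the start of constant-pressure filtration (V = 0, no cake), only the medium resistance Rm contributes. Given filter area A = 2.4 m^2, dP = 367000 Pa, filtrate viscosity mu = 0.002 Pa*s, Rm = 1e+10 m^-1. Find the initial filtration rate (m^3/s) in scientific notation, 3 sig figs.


rate = A * dP / (mu * Rm)
rate = 2.4 * 367000 / (0.002 * 1e+10)
rate = 880800.0 / 2.000e+07
rate = 4.40e-02 m^3/s


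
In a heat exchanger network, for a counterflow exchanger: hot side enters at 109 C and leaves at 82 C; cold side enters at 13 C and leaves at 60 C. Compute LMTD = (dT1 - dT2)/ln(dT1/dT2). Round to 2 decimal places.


dT1 = Th_in - Tc_out = 109 - 60 = 49
dT2 = Th_out - Tc_in = 82 - 13 = 69
LMTD = (dT1 - dT2) / ln(dT1/dT2)
LMTD = (49 - 69) / ln(49/69)
LMTD = 58.43 K


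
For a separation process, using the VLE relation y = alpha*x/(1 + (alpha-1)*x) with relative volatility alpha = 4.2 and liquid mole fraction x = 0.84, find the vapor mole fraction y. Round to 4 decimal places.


y = alpha*x / (1 + (alpha-1)*x)
y = 4.2*0.84 / (1 + (4.2-1)*0.84)
y = 3.528 / (1 + 2.688)
y = 3.528 / 3.688
y = 0.9566


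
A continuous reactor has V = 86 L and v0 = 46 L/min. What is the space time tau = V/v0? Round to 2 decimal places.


tau = V / v0
tau = 86 / 46
tau = 1.87 min


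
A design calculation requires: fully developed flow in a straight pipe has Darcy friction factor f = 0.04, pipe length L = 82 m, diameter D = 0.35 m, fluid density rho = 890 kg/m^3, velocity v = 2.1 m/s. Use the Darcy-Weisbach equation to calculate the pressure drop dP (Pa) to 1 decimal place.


dP = f * (L/D) * (rho*v^2/2)
dP = 0.04 * (82/0.35) * (890*2.1^2/2)
L/D = 234.28571429
rho*v^2/2 = 890*4.41/2 = 1962.45
dP = 0.04 * 234.28571429 * 1962.45
dP = 18391.0 Pa


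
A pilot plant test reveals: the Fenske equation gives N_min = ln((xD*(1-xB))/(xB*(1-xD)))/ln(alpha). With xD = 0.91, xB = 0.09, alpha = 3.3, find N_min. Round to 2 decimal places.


N_min = ln((xD*(1-xB))/(xB*(1-xD))) / ln(alpha)
Numerator inside ln: 0.8281 / 0.0081 = 102.234568
ln(102.234568) = 4.62727
ln(alpha) = ln(3.3) = 1.193922
N_min = 4.62727 / 1.193922 = 3.88


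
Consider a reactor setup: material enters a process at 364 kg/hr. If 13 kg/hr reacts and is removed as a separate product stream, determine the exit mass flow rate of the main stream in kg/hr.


Steady-state mass balance on the main outlet: F_out = F_in - F_removed
F_out = 364 - 13
F_out = 351 kg/hr


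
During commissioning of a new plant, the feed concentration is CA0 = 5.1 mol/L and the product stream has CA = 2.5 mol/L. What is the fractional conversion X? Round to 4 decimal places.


X = (CA0 - CA) / CA0
X = (5.1 - 2.5) / 5.1
X = 2.6 / 5.1
X = 0.5098


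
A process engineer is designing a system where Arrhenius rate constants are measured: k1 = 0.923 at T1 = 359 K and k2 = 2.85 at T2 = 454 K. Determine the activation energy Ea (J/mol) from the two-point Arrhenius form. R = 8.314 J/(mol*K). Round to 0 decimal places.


Ea = R * ln(k2/k1) / (1/T1 - 1/T2)
ln(k2/k1) = ln(2.85/0.923) = 1.127445
1/T1 - 1/T2 = 1/359 - 1/454 = 0.000582872149
Ea = 8.314 * 1.127445 / 0.000582872149
Ea = 16082 J/mol


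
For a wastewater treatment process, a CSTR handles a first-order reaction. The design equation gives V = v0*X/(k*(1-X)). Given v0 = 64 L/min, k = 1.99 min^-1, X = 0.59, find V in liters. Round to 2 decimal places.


V = v0 * X / (k * (1 - X))
V = 64 * 0.59 / (1.99 * (1 - 0.59))
V = 37.76 / (1.99 * 0.41)
V = 37.76 / 0.8159
V = 46.28 L


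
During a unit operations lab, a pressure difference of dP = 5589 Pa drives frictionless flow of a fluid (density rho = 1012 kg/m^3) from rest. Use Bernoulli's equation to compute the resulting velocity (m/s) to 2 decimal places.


v = sqrt(2*dP/rho)
v = sqrt(2*5589/1012)
v = sqrt(11.045455)
v = 3.32 m/s


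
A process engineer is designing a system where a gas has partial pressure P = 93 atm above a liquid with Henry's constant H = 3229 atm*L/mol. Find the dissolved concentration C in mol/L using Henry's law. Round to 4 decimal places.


C = P / H
C = 93 / 3229
C = 0.0288 mol/L


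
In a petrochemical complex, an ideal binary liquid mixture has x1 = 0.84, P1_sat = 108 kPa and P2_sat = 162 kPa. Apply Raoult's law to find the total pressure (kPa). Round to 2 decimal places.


P = x1*P1_sat + x2*P2_sat
x2 = 1 - x1 = 1 - 0.84 = 0.16
P = 0.84*108 + 0.16*162
P = 90.72 + 25.92
P = 116.64 kPa


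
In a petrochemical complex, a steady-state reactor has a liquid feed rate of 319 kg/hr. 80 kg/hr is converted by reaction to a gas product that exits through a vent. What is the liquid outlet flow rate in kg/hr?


Steady-state mass balance on the main outlet: F_out = F_in - F_removed
F_out = 319 - 80
F_out = 239 kg/hr


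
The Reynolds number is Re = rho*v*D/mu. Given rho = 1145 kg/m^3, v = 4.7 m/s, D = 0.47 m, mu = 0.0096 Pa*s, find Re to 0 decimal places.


Re = rho * v * D / mu
Re = 1145 * 4.7 * 0.47 / 0.0096
Re = 2529.305 / 0.0096
Re = 263469


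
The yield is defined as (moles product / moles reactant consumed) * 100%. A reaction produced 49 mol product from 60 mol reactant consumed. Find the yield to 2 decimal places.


Yield = (moles product / moles consumed) * 100%
Yield = (49 / 60) * 100
Yield = 0.8167 * 100
Yield = 81.67%


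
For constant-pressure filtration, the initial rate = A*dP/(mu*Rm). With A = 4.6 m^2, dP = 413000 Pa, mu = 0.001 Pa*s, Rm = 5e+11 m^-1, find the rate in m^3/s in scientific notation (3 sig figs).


rate = A * dP / (mu * Rm)
rate = 4.6 * 413000 / (0.001 * 5e+11)
rate = 1899800.0 / 5.000e+08
rate = 3.80e-03 m^3/s


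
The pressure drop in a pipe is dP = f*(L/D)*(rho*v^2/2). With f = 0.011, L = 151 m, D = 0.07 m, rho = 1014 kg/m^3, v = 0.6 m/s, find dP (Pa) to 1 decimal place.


dP = f * (L/D) * (rho*v^2/2)
dP = 0.011 * (151/0.07) * (1014*0.6^2/2)
L/D = 2157.14285714
rho*v^2/2 = 1014*0.36/2 = 182.52
dP = 0.011 * 2157.14285714 * 182.52
dP = 4330.9 Pa


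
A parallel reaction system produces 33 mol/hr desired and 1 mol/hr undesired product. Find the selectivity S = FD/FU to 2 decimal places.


S = desired product rate / undesired product rate
S = 33 / 1
S = 33.00


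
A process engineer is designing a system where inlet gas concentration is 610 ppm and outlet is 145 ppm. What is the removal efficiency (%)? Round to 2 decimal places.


Efficiency = (G_in - G_out) / G_in * 100%
Efficiency = (610 - 145) / 610 * 100
Efficiency = 465 / 610 * 100
Efficiency = 76.23%


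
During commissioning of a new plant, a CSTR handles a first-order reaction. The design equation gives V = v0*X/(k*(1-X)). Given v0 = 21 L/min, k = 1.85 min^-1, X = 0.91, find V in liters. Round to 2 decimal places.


V = v0 * X / (k * (1 - X))
V = 21 * 0.91 / (1.85 * (1 - 0.91))
V = 19.11 / (1.85 * 0.09)
V = 19.11 / 0.1665
V = 114.77 L


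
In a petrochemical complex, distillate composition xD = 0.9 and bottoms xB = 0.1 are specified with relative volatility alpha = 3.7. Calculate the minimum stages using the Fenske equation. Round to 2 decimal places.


N_min = ln((xD*(1-xB))/(xB*(1-xD))) / ln(alpha)
Numerator inside ln: 0.81 / 0.01 = 81.0
ln(81.0) = 4.394449
ln(alpha) = ln(3.7) = 1.308333
N_min = 4.394449 / 1.308333 = 3.36


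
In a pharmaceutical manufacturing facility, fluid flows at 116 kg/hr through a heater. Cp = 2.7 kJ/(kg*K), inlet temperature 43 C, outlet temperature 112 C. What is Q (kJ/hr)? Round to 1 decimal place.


Q = m_dot * Cp * (T2 - T1)
Q = 116 * 2.7 * (112 - 43)
Q = 116 * 2.7 * 69
Q = 21610.8 kJ/hr


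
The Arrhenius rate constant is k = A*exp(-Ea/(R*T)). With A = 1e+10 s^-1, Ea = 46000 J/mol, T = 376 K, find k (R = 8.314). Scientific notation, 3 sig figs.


k = A * exp(-Ea/(R*T))
k = 1e+10 * exp(-46000 / (8.314 * 376))
k = 1e+10 * exp(-14.71499)
k = 4.07e+03


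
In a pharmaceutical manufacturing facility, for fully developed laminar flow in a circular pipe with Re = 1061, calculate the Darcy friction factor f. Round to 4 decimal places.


f = 64 / Re
f = 64 / 1061
f = 0.0603


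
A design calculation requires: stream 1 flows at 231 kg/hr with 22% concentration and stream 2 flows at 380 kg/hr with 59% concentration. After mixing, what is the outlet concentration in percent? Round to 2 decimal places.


Mass balance on solute: F1*x1 + F2*x2 = F3*x3
F3 = F1 + F2 = 231 + 380 = 611 kg/hr
x3 = (F1*x1 + F2*x2)/F3
x3 = (231*0.22 + 380*0.59) / 611
x3 = 45.01%


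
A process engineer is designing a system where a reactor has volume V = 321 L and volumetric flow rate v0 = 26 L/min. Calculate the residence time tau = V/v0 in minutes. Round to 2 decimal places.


tau = V / v0
tau = 321 / 26
tau = 12.35 min


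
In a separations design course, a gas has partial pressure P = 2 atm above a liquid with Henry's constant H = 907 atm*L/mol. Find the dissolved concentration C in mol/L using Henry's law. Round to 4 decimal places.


C = P / H
C = 2 / 907
C = 0.0022 mol/L


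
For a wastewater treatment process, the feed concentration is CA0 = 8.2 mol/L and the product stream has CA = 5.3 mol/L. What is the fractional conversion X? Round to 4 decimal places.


X = (CA0 - CA) / CA0
X = (8.2 - 5.3) / 8.2
X = 2.9 / 8.2
X = 0.3537


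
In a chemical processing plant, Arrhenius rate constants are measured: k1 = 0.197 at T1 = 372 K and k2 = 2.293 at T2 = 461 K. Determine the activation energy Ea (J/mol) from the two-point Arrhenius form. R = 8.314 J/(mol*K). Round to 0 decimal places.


Ea = R * ln(k2/k1) / (1/T1 - 1/T2)
ln(k2/k1) = ln(2.293/0.197) = 2.4544126
1/T1 - 1/T2 = 1/372 - 1/461 = 0.000518974646
Ea = 8.314 * 2.4544126 / 0.000518974646
Ea = 39320 J/mol
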